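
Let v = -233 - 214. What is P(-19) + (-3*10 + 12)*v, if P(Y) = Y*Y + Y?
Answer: 8388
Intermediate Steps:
P(Y) = Y + Y² (P(Y) = Y² + Y = Y + Y²)
v = -447
P(-19) + (-3*10 + 12)*v = -19*(1 - 19) + (-3*10 + 12)*(-447) = -19*(-18) + (-30 + 12)*(-447) = 342 - 18*(-447) = 342 + 8046 = 8388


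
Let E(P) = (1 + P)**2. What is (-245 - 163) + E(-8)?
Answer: -359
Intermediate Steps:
(-245 - 163) + E(-8) = (-245 - 163) + (1 - 8)**2 = -408 + (-7)**2 = -408 + 49 = -359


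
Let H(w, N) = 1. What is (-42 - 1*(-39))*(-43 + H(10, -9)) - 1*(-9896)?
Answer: 10022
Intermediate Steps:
(-42 - 1*(-39))*(-43 + H(10, -9)) - 1*(-9896) = (-42 - 1*(-39))*(-43 + 1) - 1*(-9896) = (-42 + 39)*(-42) + 9896 = -3*(-42) + 9896 = 126 + 9896 = 10022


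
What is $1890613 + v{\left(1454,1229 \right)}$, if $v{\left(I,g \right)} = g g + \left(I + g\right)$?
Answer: $3403737$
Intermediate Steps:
$v{\left(I,g \right)} = I + g + g^{2}$ ($v{\left(I,g \right)} = g^{2} + \left(I + g\right) = I + g + g^{2}$)
$1890613 + v{\left(1454,1229 \right)} = 1890613 + \left(1454 + 1229 + 1229^{2}\right) = 1890613 + \left(1454 + 1229 + 1510441\right) = 1890613 + 1513124 = 3403737$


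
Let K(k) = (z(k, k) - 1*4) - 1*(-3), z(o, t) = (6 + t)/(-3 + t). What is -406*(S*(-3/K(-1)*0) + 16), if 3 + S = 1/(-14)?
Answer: -6496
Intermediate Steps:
z(o, t) = (6 + t)/(-3 + t)
K(k) = -1 + (6 + k)/(-3 + k) (K(k) = ((6 + k)/(-3 + k) - 1*4) - 1*(-3) = ((6 + k)/(-3 + k) - 4) + 3 = (-4 + (6 + k)/(-3 + k)) + 3 = -1 + (6 + k)/(-3 + k))
S = -43/14 (S = -3 + 1/(-14) = -3 - 1/14 = -43/14 ≈ -3.0714)
-406*(S*(-3/K(-1)*0) + 16) = -406*(-43*(-3/(9/(-3 - 1)))*0/14 + 16) = -406*(-43*(-3/(9/(-4)))*0/14 + 16) = -406*(-43*(-3/(9*(-1/4)))*0/14 + 16) = -406*(-43*(-3/(-9/4))*0/14 + 16) = -406*(-43*(-3*(-4/9))*0/14 + 16) = -406*(-86*0/21 + 16) = -406*(-43/14*0 + 16) = -406*(0 + 16) = -406*16 = -6496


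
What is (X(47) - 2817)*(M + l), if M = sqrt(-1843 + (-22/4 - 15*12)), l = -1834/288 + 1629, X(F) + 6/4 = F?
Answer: -1295171837/288 - 5543*I*sqrt(8114)/4 ≈ -4.4971e+6 - 1.2483e+5*I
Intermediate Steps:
X(F) = -3/2 + F
l = 233659/144 (l = -1834*1/288 + 1629 = -917/144 + 1629 = 233659/144 ≈ 1622.6)
M = I*sqrt(8114)/2 (M = sqrt(-1843 + (-22*1/4 - 180)) = sqrt(-1843 + (-11/2 - 180)) = sqrt(-1843 - 371/2) = sqrt(-4057/2) = I*sqrt(8114)/2 ≈ 45.039*I)
(X(47) - 2817)*(M + l) = ((-3/2 + 47) - 2817)*(I*sqrt(8114)/2 + 233659/144) = (91/2 - 2817)*(233659/144 + I*sqrt(8114)/2) = -5543*(233659/144 + I*sqrt(8114)/2)/2 = -1295171837/288 - 5543*I*sqrt(8114)/4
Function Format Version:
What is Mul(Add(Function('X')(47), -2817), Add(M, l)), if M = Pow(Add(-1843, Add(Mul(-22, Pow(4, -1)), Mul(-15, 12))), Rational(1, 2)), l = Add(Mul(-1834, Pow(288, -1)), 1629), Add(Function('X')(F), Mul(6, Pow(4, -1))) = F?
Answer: Add(Rational(-1295171837, 288), Mul(Rational(-5543, 4), I, Pow(8114, Rational(1, 2)))) ≈ Add(-4.4971e+6, Mul(-1.2483e+5, I))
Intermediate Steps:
Function('X')(F) = Add(Rational(-3, 2), F)
l = Rational(233659, 144) (l = Add(Mul(-1834, Rational(1, 288)), 1629) = Add(Rational(-917, 144), 1629) = Rational(233659, 144) ≈ 1622.6)
M = Mul(Rational(1, 2), I, Pow(8114, Rational(1, 2))) (M = Pow(Add(-1843, Add(Mul(-22, Rational(1, 4)), -180)), Rational(1, 2)) = Pow(Add(-1843, Add(Rational(-11, 2), -180)), Rational(1, 2)) = Pow(Add(-1843, Rational(-371, 2)), Rational(1, 2)) = Pow(Rational(-4057, 2), Rational(1, 2)) = Mul(Rational(1, 2), I, Pow(8114, Rational(1, 2))) ≈ Mul(45.039, I))
Mul(Add(Function('X')(47), -2817), Add(M, l)) = Mul(Add(Add(Rational(-3, 2), 47), -2817), Add(Mul(Rational(1, 2), I, Pow(8114, Rational(1, 2))), Rational(233659, 144))) = Mul(Add(Rational(91, 2), -2817), Add(Rational(233659, 144), Mul(Rational(1, 2), I, Pow(8114, Rational(1, 2))))) = Mul(Rational(-5543, 2), Add(Rational(233659, 144), Mul(Rational(1, 2), I, Pow(8114, Rational(1, 2))))) = Add(Rational(-1295171837, 288), Mul(Rational(-5543, 4), I, Pow(8114, Rational(1, 2))))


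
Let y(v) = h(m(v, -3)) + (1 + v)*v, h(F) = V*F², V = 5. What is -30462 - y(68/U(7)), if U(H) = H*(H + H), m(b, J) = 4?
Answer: -73334164/2401 ≈ -30543.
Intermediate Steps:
h(F) = 5*F²
U(H) = 2*H² (U(H) = H*(2*H) = 2*H²)
y(v) = 80 + v*(1 + v) (y(v) = 5*4² + (1 + v)*v = 5*16 + v*(1 + v) = 80 + v*(1 + v))
-30462 - y(68/U(7)) = -30462 - (80 + 68/((2*7²)) + (68/((2*7²)))²) = -30462 - (80 + 68/((2*49)) + (68/((2*49)))²) = -30462 - (80 + 68/98 + (68/98)²) = -30462 - (80 + 68*(1/98) + (68*(1/98))²) = -30462 - (80 + 34/49 + (34/49)²) = -30462 - (80 + 34/49 + 1156/2401) = -30462 - 1*194902/2401 = -30462 - 194902/2401 = -73334164/2401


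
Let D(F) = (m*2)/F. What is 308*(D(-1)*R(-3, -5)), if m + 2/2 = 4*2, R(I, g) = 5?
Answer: -21560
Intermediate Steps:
m = 7 (m = -1 + 4*2 = -1 + 8 = 7)
D(F) = 14/F (D(F) = (7*2)/F = 14/F)
308*(D(-1)*R(-3, -5)) = 308*((14/(-1))*5) = 308*((14*(-1))*5) = 308*(-14*5) = 308*(-70) = -21560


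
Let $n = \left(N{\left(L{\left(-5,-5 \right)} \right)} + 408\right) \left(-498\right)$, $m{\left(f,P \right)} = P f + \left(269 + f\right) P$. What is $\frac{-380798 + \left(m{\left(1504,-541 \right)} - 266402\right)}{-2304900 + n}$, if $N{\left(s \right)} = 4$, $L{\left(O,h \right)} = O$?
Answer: $\frac{2420057}{2510076} \approx 0.96414$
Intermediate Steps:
$m{\left(f,P \right)} = P f + P \left(269 + f\right)$
$n = -205176$ ($n = \left(4 + 408\right) \left(-498\right) = 412 \left(-498\right) = -205176$)
$\frac{-380798 + \left(m{\left(1504,-541 \right)} - 266402\right)}{-2304900 + n} = \frac{-380798 - \left(266402 + 541 \left(269 + 2 \cdot 1504\right)\right)}{-2304900 - 205176} = \frac{-380798 - \left(266402 + 541 \left(269 + 3008\right)\right)}{-2510076} = \left(-380798 - 2039259\right) \left(- \frac{1}{2510076}\right) = \left(-2420057\right) \left(- \frac{1}{2510076}\right) = \frac{2420057}{2510076}$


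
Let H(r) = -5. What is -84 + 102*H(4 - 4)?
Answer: -594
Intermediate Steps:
-84 + 102*H(4 - 4) = -84 + 102*(-5) = -84 - 510 = -594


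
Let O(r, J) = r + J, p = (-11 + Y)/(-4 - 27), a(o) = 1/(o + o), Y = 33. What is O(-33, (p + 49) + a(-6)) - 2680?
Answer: -991303/372 ≈ -2664.8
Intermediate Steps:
a(o) = 1/(2*o)
p = -22/31 (p = (-11 + 33)/(-4 - 27) = 22/(-31) = 22*(-1/31) = -22/31 ≈ -0.70968)
O(r, J) = J + r
O(-33, (p + 49) + a(-6)) - 2680 = (((-22/31 + 49) + (½)/(-6)) - 33) - 2680 = ((1497/31 + (½)*(-⅙)) - 33) - 2680 = ((1497/31 - 1/12) - 33) - 2680 = (17933/372 - 33) - 2680 = 5657/372 - 2680 = -991303/372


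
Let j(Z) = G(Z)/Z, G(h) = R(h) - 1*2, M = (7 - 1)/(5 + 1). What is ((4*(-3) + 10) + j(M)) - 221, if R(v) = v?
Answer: -224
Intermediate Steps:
M = 1 (M = 6/6 = 6*(⅙) = 1)
G(h) = -2 + h (G(h) = h - 1*2 = h - 2 = -2 + h)
j(Z) = (-2 + Z)/Z
((4*(-3) + 10) + j(M)) - 221 = ((4*(-3) + 10) + (-2 + 1)/1) - 221 = ((-12 + 10) + 1*(-1)) - 221 = (-2 - 1) - 221 = -3 - 221 = -224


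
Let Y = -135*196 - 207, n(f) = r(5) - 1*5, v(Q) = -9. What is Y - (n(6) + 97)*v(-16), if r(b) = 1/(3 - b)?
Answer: -51687/2 ≈ -25844.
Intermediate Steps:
n(f) = -11/2 (n(f) = -1/(-3 + 5) - 1*5 = -1/2 - 5 = -1*½ - 5 = -½ - 5 = -11/2)
Y = -26667 (Y = -26460 - 207 = -26667)
Y - (n(6) + 97)*v(-16) = -26667 - (-11/2 + 97)*(-9) = -26667 - 183*(-9)/2 = -26667 - 1*(-1647/2) = -26667 + 1647/2 = -51687/2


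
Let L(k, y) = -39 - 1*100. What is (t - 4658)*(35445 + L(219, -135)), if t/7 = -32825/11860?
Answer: -195855286343/1186 ≈ -1.6514e+8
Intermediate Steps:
t = -45955/2372 (t = 7*(-32825/11860) = 7*(-32825*1/11860) = 7*(-6565/2372) = -45955/2372 ≈ -19.374)
L(k, y) = -139 (L(k, y) = -39 - 100 = -139)
(t - 4658)*(35445 + L(219, -135)) = (-45955/2372 - 4658)*(35445 - 139) = -11094731/2372*35306 = -195855286343/1186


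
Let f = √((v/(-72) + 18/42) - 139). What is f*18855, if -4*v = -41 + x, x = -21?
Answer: 6285*I*√979279/28 ≈ 2.2213e+5*I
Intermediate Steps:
v = 31/2 (v = -(-41 - 21)/4 = -¼*(-62) = 31/2 ≈ 15.500)
f = I*√979279/84 (f = √(((31/2)/(-72) + 18/42) - 139) = √(((31/2)*(-1/72) + 18*(1/42)) - 139) = √((-31/144 + 3/7) - 139) = √(215/1008 - 139) = √(-139897/1008) = I*√979279/84 ≈ 11.781*I)
f*18855 = (I*√979279/84)*18855 = 6285*I*√979279/28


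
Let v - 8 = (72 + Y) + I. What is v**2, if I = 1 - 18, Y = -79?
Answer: 256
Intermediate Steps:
I = -17
v = -16 (v = 8 + ((72 - 79) - 17) = 8 + (-7 - 17) = 8 - 24 = -16)
v**2 = (-16)**2 = 256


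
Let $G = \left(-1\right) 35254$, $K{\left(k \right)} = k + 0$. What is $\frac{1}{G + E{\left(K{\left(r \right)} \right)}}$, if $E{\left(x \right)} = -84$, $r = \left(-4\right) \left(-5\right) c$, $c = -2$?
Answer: $- \frac{1}{35338} \approx -2.8298 \cdot 10^{-5}$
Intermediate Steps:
$r = -40$ ($r = \left(-4\right) \left(-5\right) \left(-2\right) = 20 \left(-2\right) = -40$)
$K{\left(k \right)} = k$
$G = -35254$
$\frac{1}{G + E{\left(K{\left(r \right)} \right)}} = \frac{1}{-35254 - 84} = \frac{1}{-35338} = - \frac{1}{35338}$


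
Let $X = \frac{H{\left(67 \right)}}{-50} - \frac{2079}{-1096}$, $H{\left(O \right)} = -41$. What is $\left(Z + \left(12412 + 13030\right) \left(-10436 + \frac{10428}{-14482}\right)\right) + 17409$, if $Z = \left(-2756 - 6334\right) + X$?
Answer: $- \frac{52680608482805637}{198403400} \approx -2.6552 \cdot 10^{8}$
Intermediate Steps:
$X = \frac{74443}{27400}$ ($X = - \frac{41}{-50} - \frac{2079}{-1096} = \left(-41\right) \left(- \frac{1}{50}\right) - - \frac{2079}{1096} = \frac{41}{50} + \frac{2079}{1096} = \frac{74443}{27400} \approx 2.7169$)
$Z = - \frac{248991557}{27400}$ ($Z = \left(-2756 - 6334\right) + \frac{74443}{27400} = -9090 + \frac{74443}{27400} = - \frac{248991557}{27400} \approx -9087.3$)
$\left(Z + \left(12412 + 13030\right) \left(-10436 + \frac{10428}{-14482}\right)\right) + 17409 = \left(- \frac{248991557}{27400} + \left(12412 + 13030\right) \left(-10436 + \frac{10428}{-14482}\right)\right) + 17409 = \left(- \frac{248991557}{27400} + 25442 \left(-10436 + 10428 \left(- \frac{1}{14482}\right)\right)\right) + 17409 = \left(- \frac{248991557}{27400} + 25442 \left(-10436 - \frac{5214}{7241}\right)\right) + 17409 = \left(- \frac{248991557}{27400} + 25442 \left(- \frac{75572290}{7241}\right)\right) + 17409 = \left(- \frac{248991557}{27400} - \frac{1922710202180}{7241}\right) + 17409 = - \frac{52684062487596237}{198403400} + 17409 = - \frac{52680608482805637}{198403400}$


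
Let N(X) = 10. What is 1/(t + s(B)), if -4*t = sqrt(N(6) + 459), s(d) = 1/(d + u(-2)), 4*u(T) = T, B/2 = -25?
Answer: 3232/4784205 - 40804*sqrt(469)/4784205 ≈ -0.18403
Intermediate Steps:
B = -50 (B = 2*(-25) = -50)
u(T) = T/4
s(d) = 1/(-1/2 + d) (s(d) = 1/(d + (1/4)*(-2)) = 1/(d - 1/2) = 1/(-1/2 + d))
t = -sqrt(469)/4 (t = -sqrt(10 + 459)/4 = -sqrt(469)/4 ≈ -5.4141)
1/(t + s(B)) = 1/(-sqrt(469)/4 + 2/(-1 + 2*(-50))) = 1/(-sqrt(469)/4 + 2/(-1 - 100)) = 1/(-sqrt(469)/4 + 2/(-101)) = 1/(-sqrt(469)/4 + 2*(-1/101)) = 1/(-sqrt(469)/4 - 2/101) = 1/(-2/101 - sqrt(469)/4)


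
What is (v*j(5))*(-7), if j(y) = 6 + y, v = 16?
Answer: -1232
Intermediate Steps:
(v*j(5))*(-7) = (16*(6 + 5))*(-7) = (16*11)*(-7) = 176*(-7) = -1232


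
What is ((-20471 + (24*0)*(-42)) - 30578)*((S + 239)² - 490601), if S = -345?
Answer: 24471103885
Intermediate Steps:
((-20471 + (24*0)*(-42)) - 30578)*((S + 239)² - 490601) = ((-20471 + (24*0)*(-42)) - 30578)*((-345 + 239)² - 490601) = ((-20471 + 0*(-42)) - 30578)*((-106)² - 490601) = ((-20471 + 0) - 30578)*(11236 - 490601) = (-20471 - 30578)*(-479365) = -51049*(-479365) = 24471103885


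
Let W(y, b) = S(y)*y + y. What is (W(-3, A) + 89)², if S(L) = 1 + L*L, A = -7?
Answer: 3136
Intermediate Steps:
S(L) = 1 + L²
W(y, b) = y + y*(1 + y²) (W(y, b) = (1 + y²)*y + y = y*(1 + y²) + y = y + y*(1 + y²))
(W(-3, A) + 89)² = (-3*(2 + (-3)²) + 89)² = (-3*(2 + 9) + 89)² = (-3*11 + 89)² = (-33 + 89)² = 56² = 3136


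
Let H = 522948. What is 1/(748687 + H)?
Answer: 1/1271635 ≈ 7.8639e-7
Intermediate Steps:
1/(748687 + H) = 1/(748687 + 522948) = 1/1271635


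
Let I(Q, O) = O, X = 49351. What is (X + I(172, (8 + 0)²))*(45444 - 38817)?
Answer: 327473205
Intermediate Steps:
(X + I(172, (8 + 0)²))*(45444 - 38817) = (49351 + (8 + 0)²)*(45444 - 38817) = (49351 + 8²)*6627 = (49351 + 64)*6627 = 49415*6627 = 327473205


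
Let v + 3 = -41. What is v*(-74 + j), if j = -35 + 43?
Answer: 2904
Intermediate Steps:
v = -44 (v = -3 - 41 = -44)
j = 8
v*(-74 + j) = -44*(-74 + 8) = -44*(-66) = 2904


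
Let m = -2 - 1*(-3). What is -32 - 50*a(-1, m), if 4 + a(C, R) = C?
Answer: 218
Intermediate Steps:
m = 1 (m = -2 + 3 = 1)
a(C, R) = -4 + C
-32 - 50*a(-1, m) = -32 - 50*(-4 - 1) = -32 - 50*(-5) = -32 + 250 = 218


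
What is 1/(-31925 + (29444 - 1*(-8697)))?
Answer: 1/6216 ≈ 0.00016088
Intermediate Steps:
1/(-31925 + (29444 - 1*(-8697))) = 1/(-31925 + (29444 + 8697)) = 1/(-31925 + 38141) = 1/6216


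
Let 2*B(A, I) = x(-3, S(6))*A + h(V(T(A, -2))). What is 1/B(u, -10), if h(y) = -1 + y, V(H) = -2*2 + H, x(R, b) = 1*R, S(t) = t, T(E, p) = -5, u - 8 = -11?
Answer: -2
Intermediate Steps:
u = -3 (u = 8 - 11 = -3)
x(R, b) = R
V(H) = -4 + H
B(A, I) = -5 - 3*A/2 (B(A, I) = (-3*A + (-1 + (-4 - 5)))/2 = (-3*A + (-1 - 9))/2 = (-3*A - 10)/2 = (-10 - 3*A)/2 = -5 - 3*A/2)
1/B(u, -10) = 1/(-5 - 3/2*(-3)) = 1/(-5 + 9/2) = 1/(-½) = -2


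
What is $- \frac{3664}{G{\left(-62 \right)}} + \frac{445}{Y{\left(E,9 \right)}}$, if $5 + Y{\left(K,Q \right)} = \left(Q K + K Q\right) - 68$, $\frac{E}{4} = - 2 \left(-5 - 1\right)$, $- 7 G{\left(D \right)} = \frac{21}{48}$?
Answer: $\frac{46372029}{791} \approx 58625.0$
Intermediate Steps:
$G{\left(D \right)} = - \frac{1}{16}$ ($G{\left(D \right)} = - \frac{21 \cdot \frac{1}{48}}{7} = \left(- \frac{1}{7}\right) \frac{7}{16} = - \frac{1}{16}$)
$E = 48$ ($E = 4 \left(- 2 \left(-5 - 1\right)\right) = 4 \left(\left(-2\right) \left(-6\right)\right) = 4 \cdot 12 = 48$)
$Y{\left(K,Q \right)} = -73 + 2 K Q$ ($Y{\left(K,Q \right)} = -5 - \left(68 - K Q - Q K\right) = -5 + \left(\left(K Q + K Q\right) - 68\right) = -5 + \left(2 K Q - 68\right) = -5 + \left(-68 + 2 K Q\right) = -73 + 2 K Q$)
$- \frac{3664}{G{\left(-62 \right)}} + \frac{445}{Y{\left(E,9 \right)}} = - \frac{3664}{- \frac{1}{16}} + \frac{445}{-73 + 2 \cdot 48 \cdot 9} = \left(-3664\right) \left(-16\right) + \frac{445}{-73 + 864} = 58624 + \frac{445}{791} = \frac{46372029}{791}$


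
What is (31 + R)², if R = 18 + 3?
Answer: 2704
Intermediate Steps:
R = 21
(31 + R)² = (31 + 21)² = 52² = 2704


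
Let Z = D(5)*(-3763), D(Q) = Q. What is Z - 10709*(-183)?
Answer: 1940932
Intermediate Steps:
Z = -18815 (Z = 5*(-3763) = -18815)
Z - 10709*(-183) = -18815 - 10709*(-183) = -18815 + 1959747 = 1940932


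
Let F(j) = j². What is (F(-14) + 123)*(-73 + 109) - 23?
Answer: 11461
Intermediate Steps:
(F(-14) + 123)*(-73 + 109) - 23 = ((-14)² + 123)*(-73 + 109) - 23 = (196 + 123)*36 - 23 = 319*36 - 23 = 11484 - 23 = 11461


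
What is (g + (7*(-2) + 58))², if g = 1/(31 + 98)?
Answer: 32228329/16641 ≈ 1936.7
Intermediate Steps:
g = 1/129 ≈ 0.0077519
(g + (7*(-2) + 58))² = (1/129 + (7*(-2) + 58))² = (1/129 + (-14 + 58))² = (1/129 + 44)² = (5677/129)² = 32228329/16641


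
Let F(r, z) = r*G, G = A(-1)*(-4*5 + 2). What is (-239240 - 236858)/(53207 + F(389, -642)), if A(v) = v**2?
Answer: -476098/46205 ≈ -10.304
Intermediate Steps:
G = -18 (G = (-1)**2*(-4*5 + 2) = 1*(-20 + 2) = 1*(-18) = -18)
F(r, z) = -18*r (F(r, z) = r*(-18) = -18*r)
(-239240 - 236858)/(53207 + F(389, -642)) = (-239240 - 236858)/(53207 - 18*389) = -476098/(53207 - 7002) = -476098/46205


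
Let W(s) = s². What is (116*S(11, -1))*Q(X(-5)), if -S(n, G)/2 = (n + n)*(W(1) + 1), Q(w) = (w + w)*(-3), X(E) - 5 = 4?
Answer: 551232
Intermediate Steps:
X(E) = 9 (X(E) = 5 + 4 = 9)
Q(w) = -6*w (Q(w) = (2*w)*(-3) = -6*w)
S(n, G) = -8*n (S(n, G) = -2*(n + n)*(1² + 1) = -2*2*n*(1 + 1) = -2*2*n*2 = -8*n)
(116*S(11, -1))*Q(X(-5)) = (116*(-8*11))*(-6*9) = (116*(-88))*(-54) = -10208*(-54) = 551232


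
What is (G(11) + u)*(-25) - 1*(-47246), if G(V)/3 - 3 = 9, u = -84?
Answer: 48446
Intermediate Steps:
G(V) = 36 (G(V) = 9 + 3*9 = 9 + 27 = 36)
(G(11) + u)*(-25) - 1*(-47246) = (36 - 84)*(-25) - 1*(-47246) = -48*(-25) + 47246 = 1200 + 47246 = 48446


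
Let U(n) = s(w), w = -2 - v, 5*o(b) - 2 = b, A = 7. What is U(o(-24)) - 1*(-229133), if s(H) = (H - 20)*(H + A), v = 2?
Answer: 229061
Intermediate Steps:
o(b) = ⅖ + b/5
w = -4 (w = -2 - 1*2 = -2 - 2 = -4)
s(H) = (-20 + H)*(7 + H) (s(H) = (H - 20)*(H + 7) = (-20 + H)*(7 + H))
U(n) = -72 (U(n) = -140 + (-4)² - 13*(-4) = -140 + 16 + 52 = -72)
U(o(-24)) - 1*(-229133) = -72 - 1*(-229133) = -72 + 229133 = 229061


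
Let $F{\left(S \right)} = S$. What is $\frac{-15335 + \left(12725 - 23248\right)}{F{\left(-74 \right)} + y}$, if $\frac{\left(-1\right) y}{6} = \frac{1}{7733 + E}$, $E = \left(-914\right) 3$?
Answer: $\frac{64528639}{184670} \approx 349.43$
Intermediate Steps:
$E = -2742$
$y = - \frac{6}{4991}$ ($y = - \frac{6}{7733 - 2742} = - \frac{6}{4991} \approx -0.0012022$)
$\frac{-15335 + \left(12725 - 23248\right)}{F{\left(-74 \right)} + y} = \frac{-15335 + \left(12725 - 23248\right)}{-74 - \frac{6}{4991}} = \frac{-15335 + \left(12725 - 23248\right)}{- \frac{369340}{4991}} = \left(-15335 - 10523\right) \left(- \frac{4991}{369340}\right) = \left(-25858\right) \left(- \frac{4991}{369340}\right) = \frac{64528639}{184670}$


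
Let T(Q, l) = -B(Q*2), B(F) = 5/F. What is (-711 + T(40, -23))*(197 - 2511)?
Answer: 13163189/8 ≈ 1.6454e+6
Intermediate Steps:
T(Q, l) = -5/(2*Q) (T(Q, l) = -5/(Q*2) = -5/(2*Q))
(-711 + T(40, -23))*(197 - 2511) = (-711 - 5/2/40)*(197 - 2511) = (-711 - 5/2*1/40)*(-2314) = (-711 - 1/16)*(-2314) = -11377/16*(-2314) = 13163189/8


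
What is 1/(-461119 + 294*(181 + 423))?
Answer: -1/283543 ≈ -3.5268e-6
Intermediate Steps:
1/(-461119 + 294*(181 + 423)) = 1/(-461119 + 294*604) = 1/(-461119 + 177576) = 1/(-283543) = -1/283543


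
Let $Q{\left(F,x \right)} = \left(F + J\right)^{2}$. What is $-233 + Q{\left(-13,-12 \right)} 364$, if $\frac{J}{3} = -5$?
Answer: $285143$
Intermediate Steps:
$J = -15$ ($J = 3 \left(-5\right) = -15$)
$Q{\left(F,x \right)} = \left(-15 + F\right)^{2}$ ($Q{\left(F,x \right)} = \left(F - 15\right)^{2} = \left(-15 + F\right)^{2}$)
$-233 + Q{\left(-13,-12 \right)} 364 = -233 + \left(-15 - 13\right)^{2} \cdot 364 = -233 + \left(-28\right)^{2} \cdot 364 = -233 + 784 \cdot 364 = -233 + 285376 = 285143$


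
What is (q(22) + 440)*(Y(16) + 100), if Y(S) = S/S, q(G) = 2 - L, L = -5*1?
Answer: 45147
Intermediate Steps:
L = -5
q(G) = 7 (q(G) = 2 - 1*(-5) = 2 + 5 = 7)
Y(S) = 1
(q(22) + 440)*(Y(16) + 100) = (7 + 440)*(1 + 100) = 447*101 = 45147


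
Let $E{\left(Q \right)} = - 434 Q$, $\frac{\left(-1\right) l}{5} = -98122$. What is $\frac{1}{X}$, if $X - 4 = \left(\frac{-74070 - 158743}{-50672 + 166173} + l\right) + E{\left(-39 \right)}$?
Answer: $\frac{115501}{58621144727} \approx 1.9703 \cdot 10^{-6}$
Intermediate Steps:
$l = 490610$ ($l = \left(-5\right) \left(-98122\right) = 490610$)
$X = \frac{58621144727}{115501}$ ($X = 4 + \left(\left(\frac{-74070 - 158743}{-50672 + 166173} + 490610\right) - -16926\right) = 4 + \left(\left(- \frac{232813}{115501} + 490610\right) + 16926\right) = 4 + \left(\frac{56665712797}{115501} + 16926\right) = 4 + \frac{58620682723}{115501} = \frac{58621144727}{115501} \approx 5.0754 \cdot 10^{5}$)
$\frac{1}{X} = \frac{1}{\frac{58621144727}{115501}} = \frac{115501}{58621144727}$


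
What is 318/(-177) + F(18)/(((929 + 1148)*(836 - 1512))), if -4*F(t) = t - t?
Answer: -106/59 ≈ -1.7966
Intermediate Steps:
F(t) = 0 (F(t) = -(t - t)/4 = -¼*0 = 0)
318/(-177) + F(18)/(((929 + 1148)*(836 - 1512))) = 318/(-177) + 0/(((929 + 1148)*(836 - 1512))) = 318*(-1/177) + 0/((2077*(-676))) = -106/59 + 0/(-1404052) = -106/59 + 0*(-1/1404052) = -106/59 + 0 = -106/59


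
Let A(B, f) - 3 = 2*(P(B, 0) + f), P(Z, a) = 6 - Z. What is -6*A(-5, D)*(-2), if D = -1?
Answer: 276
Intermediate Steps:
A(B, f) = 15 - 2*B + 2*f (A(B, f) = 3 + 2*((6 - B) + f) = 3 + 2*(6 + f - B) = 3 + (12 - 2*B + 2*f) = 15 - 2*B + 2*f)
-6*A(-5, D)*(-2) = -6*(15 - 2*(-5) + 2*(-1))*(-2) = -6*(15 + 10 - 2)*(-2) = -6*23*(-2) = -138*(-2) = 276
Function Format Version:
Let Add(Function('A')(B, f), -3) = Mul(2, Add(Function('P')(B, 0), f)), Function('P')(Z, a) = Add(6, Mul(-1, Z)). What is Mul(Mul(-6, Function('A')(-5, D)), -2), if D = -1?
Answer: 276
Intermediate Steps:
Function('A')(B, f) = Add(15, Mul(-2, B), Mul(2, f)) (Function('A')(B, f) = Add(3, Mul(2, Add(Add(6, Mul(-1, B)), f))) = Add(3, Mul(2, Add(6, f, Mul(-1, B)))) = Add(3, Add(12, Mul(-2, B), Mul(2, f))) = Add(15, Mul(-2, B), Mul(2, f)))
Mul(Mul(-6, Function('A')(-5, D)), -2) = Mul(Mul(-6, Add(15, Mul(-2, -5), Mul(2, -1))), -2) = Mul(Mul(-6, Add(15, 10, -2)), -2) = Mul(Mul(-6, 23), -2) = Mul(-138, -2) = 276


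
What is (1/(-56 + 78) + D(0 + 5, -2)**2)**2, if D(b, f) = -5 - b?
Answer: 4844401/484 ≈ 10009.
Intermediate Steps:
(1/(-56 + 78) + D(0 + 5, -2)**2)**2 = (1/(-56 + 78) + (-5 - (0 + 5))**2)**2 = (1/22 + (-5 - 1*5)**2)**2 = (1/22 + (-5 - 5)**2)**2 = (1/22 + (-10)**2)**2 = (1/22 + 100)**2 = (2201/22)**2 = 4844401/484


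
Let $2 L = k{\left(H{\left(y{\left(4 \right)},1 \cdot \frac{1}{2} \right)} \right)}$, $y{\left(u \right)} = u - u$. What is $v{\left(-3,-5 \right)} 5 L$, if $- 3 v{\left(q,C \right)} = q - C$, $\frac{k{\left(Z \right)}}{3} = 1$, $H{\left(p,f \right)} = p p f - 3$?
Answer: $-5$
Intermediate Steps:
$y{\left(u \right)} = 0$
$H{\left(p,f \right)} = -3 + f p^{2}$ ($H{\left(p,f \right)} = p^{2} f - 3 = f p^{2} - 3 = -3 + f p^{2}$)
$k{\left(Z \right)} = 3$ ($k{\left(Z \right)} = 3 \cdot 1 = 3$)
$L = \frac{3}{2}$ ($L = \frac{1}{2} \cdot 3 = \frac{3}{2} \approx 1.5$)
$v{\left(q,C \right)} = - \frac{q}{3} + \frac{C}{3}$ ($v{\left(q,C \right)} = - \frac{q - C}{3} = - \frac{q}{3} + \frac{C}{3}$)
$v{\left(-3,-5 \right)} 5 L = \left(\left(- \frac{1}{3}\right) \left(-3\right) + \frac{1}{3} \left(-5\right)\right) 5 \cdot \frac{3}{2} = \left(1 - \frac{5}{3}\right) 5 \cdot \frac{3}{2} = \left(- \frac{2}{3}\right) 5 \cdot \frac{3}{2} = \left(- \frac{10}{3}\right) \frac{3}{2} = -5$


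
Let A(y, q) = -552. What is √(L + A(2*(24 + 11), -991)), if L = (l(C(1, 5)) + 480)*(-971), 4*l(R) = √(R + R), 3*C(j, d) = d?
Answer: √(-16798752 - 2913*√30)/6 ≈ 683.43*I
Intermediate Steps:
C(j, d) = d/3
l(R) = √2*√R/4 (l(R) = √(R + R)/4 = √(2*R)/4 = (√2*√R)/4 = √2*√R/4)
L = -466080 - 971*√30/12 (L = (√2*√((⅓)*5)/4 + 480)*(-971) = (√2*√(5/3)/4 + 480)*(-971) = (√2*(√15/3)/4 + 480)*(-971) = (√30/12 + 480)*(-971) = (480 + √30/12)*(-971) = -466080 - 971*√30/12 ≈ -4.6652e+5)
√(L + A(2*(24 + 11), -991)) = √((-466080 - 971*√30/12) - 552) = √(-466632 - 971*√30/12)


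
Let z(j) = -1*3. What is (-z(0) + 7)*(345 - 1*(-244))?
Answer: 5890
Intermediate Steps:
z(j) = -3
(-z(0) + 7)*(345 - 1*(-244)) = (-1*(-3) + 7)*(345 - 1*(-244)) = (3 + 7)*(345 + 244) = 10*589 = 5890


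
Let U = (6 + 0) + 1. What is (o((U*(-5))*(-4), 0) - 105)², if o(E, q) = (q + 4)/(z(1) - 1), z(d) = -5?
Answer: 100489/9 ≈ 11165.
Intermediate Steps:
U = 7 (U = 6 + 1 = 7)
o(E, q) = -⅔ - q/6 (o(E, q) = (q + 4)/(-5 - 1) = (4 + q)/(-6) = (4 + q)*(-⅙) = -⅔ - q/6)
(o((U*(-5))*(-4), 0) - 105)² = ((-⅔ - ⅙*0) - 105)² = ((-⅔ + 0) - 105)² = (-⅔ - 105)² = (-317/3)² = 100489/9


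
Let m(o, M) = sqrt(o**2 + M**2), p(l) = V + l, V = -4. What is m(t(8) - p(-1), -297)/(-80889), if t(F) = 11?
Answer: -sqrt(88465)/80889 ≈ -0.0036770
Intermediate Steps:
p(l) = -4 + l
m(o, M) = sqrt(M**2 + o**2)
m(t(8) - p(-1), -297)/(-80889) = sqrt((-297)**2 + (11 - (-4 - 1))**2)/(-80889) = sqrt(88209 + (11 - 1*(-5))**2)*(-1/80889) = sqrt(88209 + (11 + 5)**2)*(-1/80889) = sqrt(88209 + 16**2)*(-1/80889) = sqrt(88209 + 256)*(-1/80889) = sqrt(88465)*(-1/80889) = -sqrt(88465)/80889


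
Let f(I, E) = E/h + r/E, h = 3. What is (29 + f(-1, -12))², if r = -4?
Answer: 5776/9 ≈ 641.78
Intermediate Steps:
f(I, E) = -4/E + E/3 (f(I, E) = E/3 - 4/E = -4/E + E/3)
(29 + f(-1, -12))² = (29 + (-4/(-12) + (⅓)*(-12)))² = (29 + (-4*(-1/12) - 4))² = (29 + (⅓ - 4))² = (29 - 11/3)² = (76/3)² = 5776/9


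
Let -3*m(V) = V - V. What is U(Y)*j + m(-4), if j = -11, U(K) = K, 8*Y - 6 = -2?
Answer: -11/2 ≈ -5.5000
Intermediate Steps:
m(V) = 0 (m(V) = -(V - V)/3 = -⅓*0 = 0)
Y = ½ (Y = ¾ + (⅛)*(-2) = ¾ - ¼ = ½ ≈ 0.50000)
U(Y)*j + m(-4) = (½)*(-11) + 0 = -11/2 + 0 = -11/2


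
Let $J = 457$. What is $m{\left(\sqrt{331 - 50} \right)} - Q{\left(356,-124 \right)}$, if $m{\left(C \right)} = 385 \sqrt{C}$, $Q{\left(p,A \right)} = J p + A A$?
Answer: $-178068 + 385 \sqrt[4]{281} \approx -1.7649 \cdot 10^{5}$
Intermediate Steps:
$Q{\left(p,A \right)} = A^{2} + 457 p$ ($Q{\left(p,A \right)} = 457 p + A A = 457 p + A^{2} = A^{2} + 457 p$)
$m{\left(\sqrt{331 - 50} \right)} - Q{\left(356,-124 \right)} = 385 \sqrt{\sqrt{331 - 50}} - \left(\left(-124\right)^{2} + 457 \cdot 356\right) = 385 \sqrt{\sqrt{281}} - \left(15376 + 162692\right) = 385 \sqrt[4]{281} - 178068 = -178068 + 385 \sqrt[4]{281}$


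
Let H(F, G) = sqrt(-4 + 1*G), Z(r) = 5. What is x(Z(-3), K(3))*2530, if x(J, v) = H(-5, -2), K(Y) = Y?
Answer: 2530*I*sqrt(6) ≈ 6197.2*I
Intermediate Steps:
H(F, G) = sqrt(-4 + G)
x(J, v) = I*sqrt(6) (x(J, v) = sqrt(-4 - 2) = sqrt(-6) = I*sqrt(6))
x(Z(-3), K(3))*2530 = (I*sqrt(6))*2530 = 2530*I*sqrt(6)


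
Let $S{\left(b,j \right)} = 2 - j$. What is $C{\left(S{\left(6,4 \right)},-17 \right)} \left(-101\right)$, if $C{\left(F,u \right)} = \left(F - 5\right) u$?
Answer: $-12019$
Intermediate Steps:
$C{\left(F,u \right)} = u \left(-5 + F\right)$ ($C{\left(F,u \right)} = \left(-5 + F\right) u = u \left(-5 + F\right)$)
$C{\left(S{\left(6,4 \right)},-17 \right)} \left(-101\right) = - 17 \left(-5 + \left(2 - 4\right)\right) \left(-101\right) = - 17 \left(-5 - 2\right) \left(-101\right) = \left(-17\right) \left(-7\right) \left(-101\right) = 119 \left(-101\right) = -12019$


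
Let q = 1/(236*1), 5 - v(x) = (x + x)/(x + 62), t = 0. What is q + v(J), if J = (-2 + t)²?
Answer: 38029/7788 ≈ 4.8830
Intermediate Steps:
J = 4 (J = (-2 + 0)² = (-2)² = 4)
v(x) = 5 - 2*x/(62 + x) (v(x) = 5 - (x + x)/(x + 62) = 5 - 2*x/(62 + x))
q = 1/236 ≈ 0.0042373
q + v(J) = 1/236 + (310 + 3*4)/(62 + 4) = 1/236 + (310 + 12)/66 = 1/236 + (1/66)*322 = 1/236 + 161/33 = 38029/7788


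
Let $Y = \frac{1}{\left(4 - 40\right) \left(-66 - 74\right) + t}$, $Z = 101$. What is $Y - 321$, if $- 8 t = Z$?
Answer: $- \frac{12910291}{40219} \approx -321.0$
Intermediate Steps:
$t = - \frac{101}{8}$ ($t = \left(- \frac{1}{8}\right) 101 = - \frac{101}{8} \approx -12.625$)
$Y = \frac{8}{40219}$ ($Y = \frac{1}{\left(4 - 40\right) \left(-66 - 74\right) - \frac{101}{8}} = \frac{1}{\left(-36\right) \left(-140\right) - \frac{101}{8}} = \frac{1}{5040 - \frac{101}{8}} = \frac{1}{\frac{40219}{8}} = \frac{8}{40219} \approx 0.00019891$)
$Y - 321 = \frac{8}{40219} - 321 = - \frac{12910291}{40219}$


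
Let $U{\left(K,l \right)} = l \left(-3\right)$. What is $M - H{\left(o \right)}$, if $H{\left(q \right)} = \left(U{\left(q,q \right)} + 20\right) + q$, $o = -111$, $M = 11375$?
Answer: $11133$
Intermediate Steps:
$U{\left(K,l \right)} = - 3 l$
$H{\left(q \right)} = 20 - 2 q$ ($H{\left(q \right)} = \left(- 3 q + 20\right) + q = \left(20 - 3 q\right) + q = 20 - 2 q$)
$M - H{\left(o \right)} = 11375 - \left(20 - -222\right) = 11375 - \left(20 + 222\right) = 11375 - 242 = 11133$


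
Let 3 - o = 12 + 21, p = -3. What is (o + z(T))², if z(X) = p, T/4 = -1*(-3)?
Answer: 1089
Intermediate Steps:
T = 12 (T = 4*(-1*(-3)) = 4*3 = 12)
z(X) = -3
o = -30 (o = 3 - (12 + 21) = 3 - 1*33 = 3 - 33 = -30)
(o + z(T))² = (-30 - 3)² = (-33)² = 1089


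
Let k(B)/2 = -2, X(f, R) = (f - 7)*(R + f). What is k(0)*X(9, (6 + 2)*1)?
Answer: -136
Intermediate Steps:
X(f, R) = (-7 + f)*(R + f)
k(B) = -4 (k(B) = 2*(-2) = -4)
k(0)*X(9, (6 + 2)*1) = -4*(9² - 7*(6 + 2) - 7*9 + ((6 + 2)*1)*9) = -4*(81 - 56 - 63 + (8*1)*9) = -4*(81 - 7*8 - 63 + 8*9) = -4*(81 - 56 - 63 + 72) = -4*34 = -136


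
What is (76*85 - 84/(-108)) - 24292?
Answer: -160481/9 ≈ -17831.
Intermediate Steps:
(76*85 - 84/(-108)) - 24292 = (6460 - 84*(-1/108)) - 24292 = (6460 + 7/9) - 24292 = 58147/9 - 24292 = -160481/9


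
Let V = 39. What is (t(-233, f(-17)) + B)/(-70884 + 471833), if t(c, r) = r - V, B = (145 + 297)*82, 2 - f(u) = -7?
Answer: 36214/400949 ≈ 0.090321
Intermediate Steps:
f(u) = 9 (f(u) = 2 - 1*(-7) = 2 + 7 = 9)
B = 36244 (B = 442*82 = 36244)
t(c, r) = -39 + r (t(c, r) = r - 1*39 = r - 39 = -39 + r)
(t(-233, f(-17)) + B)/(-70884 + 471833) = ((-39 + 9) + 36244)/(-70884 + 471833) = (-30 + 36244)/400949 = 36214*(1/400949) = 36214/400949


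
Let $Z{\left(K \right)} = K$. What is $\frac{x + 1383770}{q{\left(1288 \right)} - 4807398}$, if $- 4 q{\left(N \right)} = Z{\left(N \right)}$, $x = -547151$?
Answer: $- \frac{836619}{4807720} \approx -0.17402$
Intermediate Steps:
$q{\left(N \right)} = - \frac{N}{4}$
$\frac{x + 1383770}{q{\left(1288 \right)} - 4807398} = \frac{-547151 + 1383770}{\left(- \frac{1}{4}\right) 1288 - 4807398} = \frac{836619}{-322 - 4807398} = \frac{836619}{-4807720} = 836619 \left(- \frac{1}{4807720}\right) = - \frac{836619}{4807720}$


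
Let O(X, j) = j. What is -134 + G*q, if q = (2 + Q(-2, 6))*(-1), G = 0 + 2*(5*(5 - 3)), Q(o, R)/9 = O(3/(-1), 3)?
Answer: -714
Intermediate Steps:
Q(o, R) = 27 (Q(o, R) = 9*3 = 27)
G = 20 (G = 0 + 2*(5*2) = 0 + 2*10 = 0 + 20 = 20)
q = -29 (q = (2 + 27)*(-1) = 29*(-1) = -29)
-134 + G*q = -134 + 20*(-29) = -134 - 580 = -714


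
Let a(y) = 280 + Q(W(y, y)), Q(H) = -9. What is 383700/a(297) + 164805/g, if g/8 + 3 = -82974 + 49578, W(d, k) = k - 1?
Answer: 34158969415/24136344 ≈ 1415.3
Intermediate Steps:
W(d, k) = -1 + k
g = -267192 (g = -24 + 8*(-82974 + 49578) = -24 + 8*(-33396) = -24 - 267168 = -267192)
a(y) = 271 (a(y) = 280 - 9 = 271)
383700/a(297) + 164805/g = 383700/271 + 164805/(-267192) = 383700*(1/271) + 164805*(-1/267192) = 383700/271 - 54935/89064 = 34158969415/24136344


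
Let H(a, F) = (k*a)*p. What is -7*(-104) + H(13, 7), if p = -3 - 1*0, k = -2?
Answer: 806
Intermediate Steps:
p = -3 (p = -3 + 0 = -3)
H(a, F) = 6*a (H(a, F) = -2*a*(-3) = 6*a)
-7*(-104) + H(13, 7) = -7*(-104) + 6*13 = 728 + 78 = 806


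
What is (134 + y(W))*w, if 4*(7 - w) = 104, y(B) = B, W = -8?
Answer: -2394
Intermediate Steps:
w = -19 (w = 7 - ¼*104 = 7 - 26 = -19)
(134 + y(W))*w = (134 - 8)*(-19) = 126*(-19) = -2394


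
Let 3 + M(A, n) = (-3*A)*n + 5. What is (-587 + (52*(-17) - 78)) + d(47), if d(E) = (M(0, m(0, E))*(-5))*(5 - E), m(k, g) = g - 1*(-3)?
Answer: -1129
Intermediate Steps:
m(k, g) = 3 + g (m(k, g) = g + 3 = 3 + g)
M(A, n) = 2 - 3*A*n (M(A, n) = -3 + ((-3*A)*n + 5) = -3 + (-3*A*n + 5) = -3 + (5 - 3*A*n) = 2 - 3*A*n)
d(E) = -50 + 10*E (d(E) = ((2 - 3*0*(3 + E))*(-5))*(5 - E) = ((2 + 0)*(-5))*(5 - E) = (2*(-5))*(5 - E) = -10*(5 - E) = -50 + 10*E)
(-587 + (52*(-17) - 78)) + d(47) = (-587 + (52*(-17) - 78)) + (-50 + 10*47) = (-587 + (-884 - 78)) + (-50 + 470) = (-587 - 962) + 420 = -1549 + 420 = -1129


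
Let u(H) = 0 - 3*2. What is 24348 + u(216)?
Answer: 24342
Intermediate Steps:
u(H) = -6 (u(H) = 0 - 6 = -6)
24348 + u(216) = 24348 - 6 = 24342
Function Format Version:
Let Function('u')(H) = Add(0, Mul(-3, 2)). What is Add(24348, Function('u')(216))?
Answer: 24342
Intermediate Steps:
Function('u')(H) = -6 (Function('u')(H) = Add(0, -6) = -6)
Add(24348, Function('u')(216)) = Add(24348, -6) = 24342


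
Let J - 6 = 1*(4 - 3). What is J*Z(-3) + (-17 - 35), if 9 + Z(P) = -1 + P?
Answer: -143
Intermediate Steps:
Z(P) = -10 + P (Z(P) = -9 + (-1 + P) = -10 + P)
J = 7 (J = 6 + 1*(4 - 3) = 6 + 1*1 = 6 + 1 = 7)
J*Z(-3) + (-17 - 35) = 7*(-10 - 3) + (-17 - 35) = 7*(-13) - 52 = -91 - 52 = -143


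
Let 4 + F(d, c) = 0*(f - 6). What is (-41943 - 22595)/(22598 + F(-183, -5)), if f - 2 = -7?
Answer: -32269/11297 ≈ -2.8564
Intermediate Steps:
f = -5 (f = 2 - 7 = -5)
F(d, c) = -4 (F(d, c) = -4 + 0*(-5 - 6) = -4 + 0*(-11) = -4 + 0 = -4)
(-41943 - 22595)/(22598 + F(-183, -5)) = (-41943 - 22595)/(22598 - 4) = -64538/22594 = -64538*1/22594 = -32269/11297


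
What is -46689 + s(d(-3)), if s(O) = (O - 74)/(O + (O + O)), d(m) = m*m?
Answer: -1260668/27 ≈ -46691.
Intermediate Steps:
d(m) = m²
s(O) = (-74 + O)/(3*O) (s(O) = (-74 + O)/(O + 2*O) = (-74 + O)/((3*O)) = (-74 + O)*(1/(3*O)) = (-74 + O)/(3*O))
-46689 + s(d(-3)) = -46689 + (-74 + (-3)²)/(3*((-3)²)) = -46689 + (⅓)*(-74 + 9)/9 = -46689 + (⅓)*(⅑)*(-65) = -46689 - 65/27 = -1260668/27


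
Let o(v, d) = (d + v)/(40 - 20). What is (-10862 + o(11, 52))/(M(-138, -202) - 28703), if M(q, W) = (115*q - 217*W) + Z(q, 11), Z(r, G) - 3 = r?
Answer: 217177/17480 ≈ 12.424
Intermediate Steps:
Z(r, G) = 3 + r
o(v, d) = d/20 + v/20 (o(v, d) = (d + v)/20 = (d + v)*(1/20) = d/20 + v/20)
M(q, W) = 3 - 217*W + 116*q (M(q, W) = (115*q - 217*W) + (3 + q) = (-217*W + 115*q) + (3 + q) = 3 - 217*W + 116*q)
(-10862 + o(11, 52))/(M(-138, -202) - 28703) = (-10862 + ((1/20)*52 + (1/20)*11))/((3 - 217*(-202) + 116*(-138)) - 28703) = (-10862 + (13/5 + 11/20))/((3 + 43834 - 16008) - 28703) = (-10862 + 63/20)/(27829 - 28703) = -217177/20/(-874) = -217177/20*(-1/874) = 217177/17480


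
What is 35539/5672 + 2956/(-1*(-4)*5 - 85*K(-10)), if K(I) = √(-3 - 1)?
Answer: 68831067/8309480 + 25126*I/1465 ≈ 8.2834 + 17.151*I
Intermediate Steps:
K(I) = 2*I (K(I) = √(-4) = 2*I)
35539/5672 + 2956/(-1*(-4)*5 - 85*K(-10)) = 35539/5672 + 2956/(-1*(-4)*5 - 170*I) = 35539*(1/5672) + 2956/(4*5 - 170*I) = 35539/5672 + 2956/(20 - 170*I) = 35539/5672 + 2956*((20 + 170*I)/29300) = 35539/5672 + 739*(20 + 170*I)/7325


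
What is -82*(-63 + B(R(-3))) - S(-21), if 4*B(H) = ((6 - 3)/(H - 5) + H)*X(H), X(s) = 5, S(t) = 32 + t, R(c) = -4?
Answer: 33595/6 ≈ 5599.2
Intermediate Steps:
B(H) = 5*H/4 + 15/(4*(-5 + H)) (B(H) = (((6 - 3)/(H - 5) + H)*5)/4 = ((3/(-5 + H) + H)*5)/4 = ((H + 3/(-5 + H))*5)/4 = (5*H + 15/(-5 + H))/4 = 5*H/4 + 15/(4*(-5 + H)))
-82*(-63 + B(R(-3))) - S(-21) = -82*(-63 + 5*(3 + (-4)² - 5*(-4))/(4*(-5 - 4))) - (32 - 21) = -82*(-63 + (5/4)*(3 + 16 + 20)/(-9)) - 1*11 = -82*(-63 + (5/4)*(-⅑)*39) - 11 = -82*(-63 - 65/12) - 11 = -82*(-821/12) - 11 = 33661/6 - 11 = 33595/6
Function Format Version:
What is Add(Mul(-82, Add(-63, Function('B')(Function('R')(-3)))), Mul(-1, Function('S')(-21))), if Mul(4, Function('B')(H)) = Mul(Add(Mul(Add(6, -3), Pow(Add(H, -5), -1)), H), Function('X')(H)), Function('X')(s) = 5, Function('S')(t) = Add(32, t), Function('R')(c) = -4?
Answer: Rational(33595, 6) ≈ 5599.2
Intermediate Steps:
Function('B')(H) = Add(Mul(Rational(5, 4), H), Mul(Rational(15, 4), Pow(Add(-5, H), -1))) (Function('B')(H) = Mul(Rational(1, 4), Mul(Add(Mul(Add(6, -3), Pow(Add(H, -5), -1)), H), 5)) = Mul(Rational(1, 4), Mul(Add(Mul(3, Pow(Add(-5, H), -1)), H), 5)) = Mul(Rational(1, 4), Mul(Add(H, Mul(3, Pow(Add(-5, H), -1))), 5)) = Mul(Rational(1, 4), Add(Mul(5, H), Mul(15, Pow(Add(-5, H), -1)))) = Add(Mul(Rational(5, 4), H), Mul(Rational(15, 4), Pow(Add(-5, H), -1))))
Add(Mul(-82, Add(-63, Function('B')(Function('R')(-3)))), Mul(-1, Function('S')(-21))) = Add(Mul(-82, Add(-63, Mul(Rational(5, 4), Pow(Add(-5, -4), -1), Add(3, Pow(-4, 2), Mul(-5, -4))))), Mul(-1, Add(32, -21))) = Add(Mul(-82, Add(-63, Mul(Rational(5, 4), Pow(-9, -1), Add(3, 16, 20)))), Mul(-1, 11)) = Add(Mul(-82, Add(-63, Mul(Rational(5, 4), Rational(-1, 9), 39))), -11) = Add(Mul(-82, Add(-63, Rational(-65, 12))), -11) = Add(Mul(-82, Rational(-821, 12)), -11) = Add(Rational(33661, 6), -11) = Rational(33595, 6)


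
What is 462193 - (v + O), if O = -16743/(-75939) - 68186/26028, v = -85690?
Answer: 180486261165281/329423382 ≈ 5.4789e+5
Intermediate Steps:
O = -790364975/329423382 (O = -16743*(-1/75939) - 68186*1/26028 = 5581/25313 - 34093/13014 = -790364975/329423382 ≈ -2.3992)
462193 - (v + O) = 462193 - (-85690 - 790364975/329423382) = 462193 - 1*(-28229079968555/329423382) = 462193 + 28229079968555/329423382 = 180486261165281/329423382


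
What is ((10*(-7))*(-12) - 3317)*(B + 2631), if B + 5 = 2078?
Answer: -11651808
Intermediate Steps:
B = 2073 (B = -5 + 2078 = 2073)
((10*(-7))*(-12) - 3317)*(B + 2631) = ((10*(-7))*(-12) - 3317)*(2073 + 2631) = (-70*(-12) - 3317)*4704 = (840 - 3317)*4704 = -2477*4704 = -11651808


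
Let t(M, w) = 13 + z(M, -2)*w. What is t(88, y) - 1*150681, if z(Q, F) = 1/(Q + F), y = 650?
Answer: -6478399/43 ≈ -1.5066e+5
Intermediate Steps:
z(Q, F) = 1/(F + Q)
t(M, w) = 13 + w/(-2 + M)
t(88, y) - 1*150681 = (-26 + 650 + 13*88)/(-2 + 88) - 1*150681 = (-26 + 650 + 1144)/86 - 150681 = (1/86)*1768 - 150681 = 884/43 - 150681 = -6478399/43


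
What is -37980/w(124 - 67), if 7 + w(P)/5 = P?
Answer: -3798/25 ≈ -151.92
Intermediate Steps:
w(P) = -35 + 5*P
-37980/w(124 - 67) = -37980/(-35 + 5*(124 - 67)) = -37980/(-35 + 5*57) = -37980/(-35 + 285) = -37980/250 = -37980*1/250 = -3798/25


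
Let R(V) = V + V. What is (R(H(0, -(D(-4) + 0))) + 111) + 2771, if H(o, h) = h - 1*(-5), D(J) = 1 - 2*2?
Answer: 2898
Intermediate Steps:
D(J) = -3 (D(J) = 1 - 4 = -3)
H(o, h) = 5 + h (H(o, h) = h + 5 = 5 + h)
R(V) = 2*V
(R(H(0, -(D(-4) + 0))) + 111) + 2771 = (2*(5 - (-3 + 0)) + 111) + 2771 = (2*(5 - 1*(-3)) + 111) + 2771 = (2*(5 + 3) + 111) + 2771 = (2*8 + 111) + 2771 = (16 + 111) + 2771 = 127 + 2771 = 2898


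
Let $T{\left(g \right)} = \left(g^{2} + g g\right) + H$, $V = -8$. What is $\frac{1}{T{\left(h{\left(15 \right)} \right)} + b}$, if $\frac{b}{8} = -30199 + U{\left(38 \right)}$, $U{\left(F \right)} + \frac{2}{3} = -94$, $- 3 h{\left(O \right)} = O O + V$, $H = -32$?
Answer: $- \frac{9}{2087254} \approx -4.3119 \cdot 10^{-6}$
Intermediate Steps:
$h{\left(O \right)} = \frac{8}{3} - \frac{O^{2}}{3}$ ($h{\left(O \right)} = - \frac{O O - 8}{3} = - \frac{O^{2} - 8}{3} = - \frac{-8 + O^{2}}{3} = \frac{8}{3} - \frac{O^{2}}{3}$)
$U{\left(F \right)} = - \frac{284}{3}$ ($U{\left(F \right)} = - \frac{2}{3} - 94 = - \frac{284}{3}$)
$T{\left(g \right)} = -32 + 2 g^{2}$ ($T{\left(g \right)} = \left(g^{2} + g g\right) - 32 = \left(g^{2} + g^{2}\right) - 32 = 2 g^{2} - 32 = -32 + 2 g^{2}$)
$b = - \frac{727048}{3}$ ($b = 8 \left(-30199 - \frac{284}{3}\right) = 8 \left(- \frac{90881}{3}\right) = - \frac{727048}{3} \approx -2.4235 \cdot 10^{5}$)
$\frac{1}{T{\left(h{\left(15 \right)} \right)} + b} = \frac{1}{\left(-32 + 2 \left(\frac{8}{3} - \frac{15^{2}}{3}\right)^{2}\right) - \frac{727048}{3}} = \frac{1}{\left(-32 + 2 \left(\frac{8}{3} - 75\right)^{2}\right) - \frac{727048}{3}} = \frac{1}{\left(-32 + 2 \left(- \frac{217}{3}\right)^{2}\right) - \frac{727048}{3}} = \frac{1}{\left(-32 + 2 \cdot \frac{47089}{9}\right) - \frac{727048}{3}} = \frac{1}{\left(-32 + \frac{94178}{9}\right) - \frac{727048}{3}} = \frac{1}{\frac{93890}{9} - \frac{727048}{3}} = \frac{1}{- \frac{2087254}{9}} = - \frac{9}{2087254}$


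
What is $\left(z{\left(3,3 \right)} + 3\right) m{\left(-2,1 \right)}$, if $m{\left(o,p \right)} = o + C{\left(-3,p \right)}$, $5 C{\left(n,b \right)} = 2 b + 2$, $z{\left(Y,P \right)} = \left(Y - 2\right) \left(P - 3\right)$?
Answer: $- \frac{18}{5} \approx -3.6$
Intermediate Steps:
$z{\left(Y,P \right)} = \left(-3 + P\right) \left(-2 + Y\right)$ ($z{\left(Y,P \right)} = \left(-2 + Y\right) \left(-3 + P\right) = \left(-3 + P\right) \left(-2 + Y\right)$)
$C{\left(n,b \right)} = \frac{2}{5} + \frac{2 b}{5}$ ($C{\left(n,b \right)} = \frac{2 b + 2}{5} = \frac{2 + 2 b}{5} = \frac{2}{5} + \frac{2 b}{5}$)
$m{\left(o,p \right)} = \frac{2}{5} + o + \frac{2 p}{5}$ ($m{\left(o,p \right)} = o + \left(\frac{2}{5} + \frac{2 p}{5}\right) = \frac{2}{5} + o + \frac{2 p}{5}$)
$\left(z{\left(3,3 \right)} + 3\right) m{\left(-2,1 \right)} = \left(\left(6 - 9 - 6 + 3 \cdot 3\right) + 3\right) \left(\frac{2}{5} - 2 + \frac{2}{5} \cdot 1\right) = \left(\left(6 - 9 - 6 + 9\right) + 3\right) \left(\frac{2}{5} - 2 + \frac{2}{5}\right) = \left(0 + 3\right) \left(- \frac{6}{5}\right) = 3 \left(- \frac{6}{5}\right) = - \frac{18}{5}$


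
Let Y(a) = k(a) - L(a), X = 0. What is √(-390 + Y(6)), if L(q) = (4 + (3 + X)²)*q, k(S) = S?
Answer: I*√462 ≈ 21.494*I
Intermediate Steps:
L(q) = 13*q (L(q) = (4 + (3 + 0)²)*q = (4 + 3²)*q = (4 + 9)*q = 13*q)
Y(a) = -12*a (Y(a) = a - 13*a = -12*a)
√(-390 + Y(6)) = √(-390 - 12*6) = √(-390 - 72) = √(-462) = I*√462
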